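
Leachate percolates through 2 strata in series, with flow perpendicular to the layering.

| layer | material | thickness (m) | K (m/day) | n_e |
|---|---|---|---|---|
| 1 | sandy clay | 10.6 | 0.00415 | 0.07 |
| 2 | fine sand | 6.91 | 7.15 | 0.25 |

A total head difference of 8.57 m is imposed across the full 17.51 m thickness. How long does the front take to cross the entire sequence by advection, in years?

With flow normal to the layers, continuity requires the same specific discharge q through every layer.
Σ(b_i/K_i) = 10.6/0.00415 + 6.91/7.15 = 2555 d.
q = Δh / Σ(b_i/K_i) = 8.57 / 2555 = 0.003354 m/day.
In each layer the seepage velocity is v_i = q/n_i, so the layer transit time is t_i = b_i·n_i / q:
  layer 1 (sandy clay): t_1 = 10.6 × 0.07 / 0.003354 = 221.2 d
  layer 2 (fine sand): t_2 = 6.91 × 0.25 / 0.003354 = 515.1 d
Total t = Σ t_i = 736.3 days = 2.016 years.

2.02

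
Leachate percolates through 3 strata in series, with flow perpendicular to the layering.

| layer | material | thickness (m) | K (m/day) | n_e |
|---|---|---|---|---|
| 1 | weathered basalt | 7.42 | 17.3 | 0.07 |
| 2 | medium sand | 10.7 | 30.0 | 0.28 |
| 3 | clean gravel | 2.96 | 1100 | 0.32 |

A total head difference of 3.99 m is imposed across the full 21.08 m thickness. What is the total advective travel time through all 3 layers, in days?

0.882

With flow normal to the layers, continuity requires the same specific discharge q through every layer.
Σ(b_i/K_i) = 7.42/17.3 + 10.7/30.0 + 2.96/1100 = 0.7883 d.
q = Δh / Σ(b_i/K_i) = 3.99 / 0.7883 = 5.062 m/day.
In each layer the seepage velocity is v_i = q/n_i, so the layer transit time is t_i = b_i·n_i / q:
  layer 1 (weathered basalt): t_1 = 7.42 × 0.07 / 5.062 = 0.1026 d
  layer 2 (medium sand): t_2 = 10.7 × 0.28 / 5.062 = 0.5919 d
  layer 3 (clean gravel): t_3 = 2.96 × 0.32 / 5.062 = 0.1871 d
Total t = Σ t_i = 0.8816 days.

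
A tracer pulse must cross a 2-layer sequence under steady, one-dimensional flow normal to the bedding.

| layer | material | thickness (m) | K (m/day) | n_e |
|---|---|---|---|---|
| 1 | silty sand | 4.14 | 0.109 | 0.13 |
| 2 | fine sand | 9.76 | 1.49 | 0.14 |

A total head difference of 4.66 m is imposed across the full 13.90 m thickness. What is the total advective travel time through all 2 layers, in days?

18.2

With flow normal to the layers, continuity requires the same specific discharge q through every layer.
Σ(b_i/K_i) = 4.14/0.109 + 9.76/1.49 = 44.53 d.
q = Δh / Σ(b_i/K_i) = 4.66 / 44.53 = 0.1046 m/day.
In each layer the seepage velocity is v_i = q/n_i, so the layer transit time is t_i = b_i·n_i / q:
  layer 1 (silty sand): t_1 = 4.14 × 0.13 / 0.1046 = 5.143 d
  layer 2 (fine sand): t_2 = 9.76 × 0.14 / 0.1046 = 13.06 d
Total t = Σ t_i = 18.20 days.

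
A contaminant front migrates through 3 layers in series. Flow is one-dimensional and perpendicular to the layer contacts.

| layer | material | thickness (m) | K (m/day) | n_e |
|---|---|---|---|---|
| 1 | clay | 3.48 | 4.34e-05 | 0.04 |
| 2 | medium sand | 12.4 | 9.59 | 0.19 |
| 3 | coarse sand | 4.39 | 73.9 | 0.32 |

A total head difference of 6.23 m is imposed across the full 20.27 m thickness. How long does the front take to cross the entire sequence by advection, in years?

With flow normal to the layers, continuity requires the same specific discharge q through every layer.
Σ(b_i/K_i) = 3.48/4.34e-05 + 12.4/9.59 + 4.39/73.9 = 80186 d.
q = Δh / Σ(b_i/K_i) = 6.23 / 80186 = 7.769e-05 m/day.
In each layer the seepage velocity is v_i = q/n_i, so the layer transit time is t_i = b_i·n_i / q:
  layer 1 (clay): t_1 = 3.48 × 0.04 / 7.769e-05 = 1792 d
  layer 2 (medium sand): t_2 = 12.4 × 0.19 / 7.769e-05 = 30324 d
  layer 3 (coarse sand): t_3 = 4.39 × 0.32 / 7.769e-05 = 18081 d
Total t = Σ t_i = 50196 days = 137.4 years.

137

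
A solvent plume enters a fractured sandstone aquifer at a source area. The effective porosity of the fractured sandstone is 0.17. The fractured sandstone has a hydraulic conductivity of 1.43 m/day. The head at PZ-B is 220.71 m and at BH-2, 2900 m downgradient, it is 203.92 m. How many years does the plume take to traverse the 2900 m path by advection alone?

Hydraulic gradient i = (220.71 − 203.92) / 2900 = 16.79 / 2900 = 0.005790.
Darcy flux q = K · i = 1.430 × 0.005790 = 0.008279 m/day.
Seepage velocity v = q / n_e = 0.008279 / 0.17 = 0.04870 m/day.
Travel time t = L / v = 2900 / 0.04870 = 59547 days = 163.0 years.

163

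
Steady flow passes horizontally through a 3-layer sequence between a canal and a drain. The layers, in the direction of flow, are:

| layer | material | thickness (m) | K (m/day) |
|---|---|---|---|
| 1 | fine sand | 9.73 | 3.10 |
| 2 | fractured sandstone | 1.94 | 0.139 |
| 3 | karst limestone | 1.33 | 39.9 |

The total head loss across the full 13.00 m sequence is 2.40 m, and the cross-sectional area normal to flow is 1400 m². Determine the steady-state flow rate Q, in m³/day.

Flow is perpendicular to layering, so the layers act in series and the equivalent K is the thickness-weighted harmonic mean.
Total thickness L = 9.73 + 1.94 + 1.33 = 13.00 m.
Σ(b_i/K_i) = 9.73/3.10 + 1.94/0.139 + 1.33/39.9 = 17.13 d.
K_eq = L / Σ(b_i/K_i) = 13.00 / 17.13 = 0.7590 m/day.
Q = K_eq · A · (Δh/L) = 0.7590 × 1400 × (2.40/13.00) = 196.2 m³/day.

196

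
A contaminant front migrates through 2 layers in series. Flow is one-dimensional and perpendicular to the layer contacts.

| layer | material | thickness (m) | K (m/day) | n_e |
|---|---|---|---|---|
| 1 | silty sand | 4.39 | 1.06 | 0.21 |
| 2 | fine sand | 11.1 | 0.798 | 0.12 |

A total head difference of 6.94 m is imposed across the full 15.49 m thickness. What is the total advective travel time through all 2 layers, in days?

5.86

With flow normal to the layers, continuity requires the same specific discharge q through every layer.
Σ(b_i/K_i) = 4.39/1.06 + 11.1/0.798 = 18.05 d.
q = Δh / Σ(b_i/K_i) = 6.94 / 18.05 = 0.3845 m/day.
In each layer the seepage velocity is v_i = q/n_i, so the layer transit time is t_i = b_i·n_i / q:
  layer 1 (silty sand): t_1 = 4.39 × 0.21 / 0.3845 = 2.398 d
  layer 2 (fine sand): t_2 = 11.1 × 0.12 / 0.3845 = 3.465 d
Total t = Σ t_i = 5.863 days.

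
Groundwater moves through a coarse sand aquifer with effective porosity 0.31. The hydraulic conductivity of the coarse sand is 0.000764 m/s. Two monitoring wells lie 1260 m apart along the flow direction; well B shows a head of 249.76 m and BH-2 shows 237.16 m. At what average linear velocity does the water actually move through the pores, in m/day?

Convert K: 0.000764 m/s × 86400 = 66.01 m/day.
Hydraulic gradient i = (249.76 − 237.16) / 1260 = 12.6 / 1260 = 0.01000.
Darcy flux q = K · i = 66.01 × 0.01000 = 0.6601 m/day.
Seepage velocity v = q / n_e = 0.6601 / 0.31 = 2.129 m/day.

2.13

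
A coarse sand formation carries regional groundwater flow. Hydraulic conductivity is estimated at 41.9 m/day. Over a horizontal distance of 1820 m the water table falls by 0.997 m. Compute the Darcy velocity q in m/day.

0.0230

Hydraulic gradient i = Δh / L = 0.997 / 1820 = 0.0005478.
Specific discharge q = K · i = 41.90 × 0.0005478 = 0.02295 m/day.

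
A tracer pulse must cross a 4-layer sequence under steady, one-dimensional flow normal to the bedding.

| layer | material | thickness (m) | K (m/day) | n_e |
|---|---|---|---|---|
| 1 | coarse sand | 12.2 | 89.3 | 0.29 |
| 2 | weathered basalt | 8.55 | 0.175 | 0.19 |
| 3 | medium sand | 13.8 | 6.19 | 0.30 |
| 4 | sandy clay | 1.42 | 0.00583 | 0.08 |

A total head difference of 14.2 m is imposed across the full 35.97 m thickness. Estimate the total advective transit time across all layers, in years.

0.535

With flow normal to the layers, continuity requires the same specific discharge q through every layer.
Σ(b_i/K_i) = 12.2/89.3 + 8.55/0.175 + 13.8/6.19 + 1.42/0.00583 = 294.8 d.
q = Δh / Σ(b_i/K_i) = 14.2 / 294.8 = 0.04817 m/day.
In each layer the seepage velocity is v_i = q/n_i, so the layer transit time is t_i = b_i·n_i / q:
  layer 1 (coarse sand): t_1 = 12.2 × 0.29 / 0.04817 = 73.45 d
  layer 2 (weathered basalt): t_2 = 8.55 × 0.19 / 0.04817 = 33.72 d
  layer 3 (medium sand): t_3 = 13.8 × 0.30 / 0.04817 = 85.95 d
  layer 4 (sandy clay): t_4 = 1.42 × 0.08 / 0.04817 = 2.358 d
Total t = Σ t_i = 195.5 days = 0.5352 years.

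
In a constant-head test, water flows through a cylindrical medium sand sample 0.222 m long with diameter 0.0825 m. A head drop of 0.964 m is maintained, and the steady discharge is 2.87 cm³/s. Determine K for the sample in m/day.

Cross-sectional area A = π·(d/2)² = π × (0.0825/2)² = 0.005346 m².
Convert discharge: 2.87 cm³/s = 2.870e-06 m³/s.
Darcy's law rearranged: K = Q·L / (A·Δh) = 2.870e-06 × 0.222 / (0.005346 × 0.964) = 0.0001236 m/s = 10.68 m/day.

10.7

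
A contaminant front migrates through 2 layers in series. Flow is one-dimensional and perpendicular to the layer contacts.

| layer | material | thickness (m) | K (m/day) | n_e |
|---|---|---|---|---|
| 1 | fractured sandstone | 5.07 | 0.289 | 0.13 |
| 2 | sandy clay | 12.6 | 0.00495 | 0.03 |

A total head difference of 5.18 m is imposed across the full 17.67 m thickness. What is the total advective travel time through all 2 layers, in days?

With flow normal to the layers, continuity requires the same specific discharge q through every layer.
Σ(b_i/K_i) = 5.07/0.289 + 12.6/0.00495 = 2563 d.
q = Δh / Σ(b_i/K_i) = 5.18 / 2563 = 0.002021 m/day.
In each layer the seepage velocity is v_i = q/n_i, so the layer transit time is t_i = b_i·n_i / q:
  layer 1 (fractured sandstone): t_1 = 5.07 × 0.13 / 0.002021 = 326.1 d
  layer 2 (sandy clay): t_2 = 12.6 × 0.03 / 0.002021 = 187.0 d
Total t = Σ t_i = 513.1 days.

513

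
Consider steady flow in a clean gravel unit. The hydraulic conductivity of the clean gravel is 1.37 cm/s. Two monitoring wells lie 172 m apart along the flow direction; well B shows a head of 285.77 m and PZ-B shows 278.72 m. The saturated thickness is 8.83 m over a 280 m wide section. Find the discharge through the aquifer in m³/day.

120000

Convert K: 1.37 cm/s × 864 = 1184 m/day.
Cross-sectional area A = 280 × 8.83 = 2472 m².
Hydraulic gradient i = (285.77 − 278.72) / 172 = 7.05 / 172 = 0.04099.
Darcy's law: Q = K · A · i = 1184 × 2472 × 0.04099 = 1.200e+05 m³/day.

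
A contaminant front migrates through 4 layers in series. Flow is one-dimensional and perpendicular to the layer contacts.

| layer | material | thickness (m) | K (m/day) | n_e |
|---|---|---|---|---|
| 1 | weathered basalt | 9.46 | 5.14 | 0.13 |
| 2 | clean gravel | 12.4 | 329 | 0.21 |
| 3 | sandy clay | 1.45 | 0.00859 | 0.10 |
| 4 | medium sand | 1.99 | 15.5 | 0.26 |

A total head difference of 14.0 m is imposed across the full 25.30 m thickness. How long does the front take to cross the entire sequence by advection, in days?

54.9

With flow normal to the layers, continuity requires the same specific discharge q through every layer.
Σ(b_i/K_i) = 9.46/5.14 + 12.4/329 + 1.45/0.00859 + 1.99/15.5 = 170.8 d.
q = Δh / Σ(b_i/K_i) = 14.0 / 170.8 = 0.08196 m/day.
In each layer the seepage velocity is v_i = q/n_i, so the layer transit time is t_i = b_i·n_i / q:
  layer 1 (weathered basalt): t_1 = 9.46 × 0.13 / 0.08196 = 15.00 d
  layer 2 (clean gravel): t_2 = 12.4 × 0.21 / 0.08196 = 31.77 d
  layer 3 (sandy clay): t_3 = 1.45 × 0.10 / 0.08196 = 1.769 d
  layer 4 (medium sand): t_4 = 1.99 × 0.26 / 0.08196 = 6.313 d
Total t = Σ t_i = 54.86 days.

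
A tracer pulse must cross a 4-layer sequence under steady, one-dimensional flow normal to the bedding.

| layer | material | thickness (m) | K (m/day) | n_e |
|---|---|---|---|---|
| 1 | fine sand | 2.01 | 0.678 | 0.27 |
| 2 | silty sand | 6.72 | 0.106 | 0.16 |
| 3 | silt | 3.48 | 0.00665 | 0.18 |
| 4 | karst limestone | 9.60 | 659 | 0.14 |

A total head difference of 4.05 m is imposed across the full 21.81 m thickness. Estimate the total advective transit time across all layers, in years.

1.43

With flow normal to the layers, continuity requires the same specific discharge q through every layer.
Σ(b_i/K_i) = 2.01/0.678 + 6.72/0.106 + 3.48/0.00665 + 9.60/659 = 589.7 d.
q = Δh / Σ(b_i/K_i) = 4.05 / 589.7 = 0.006868 m/day.
In each layer the seepage velocity is v_i = q/n_i, so the layer transit time is t_i = b_i·n_i / q:
  layer 1 (fine sand): t_1 = 2.01 × 0.27 / 0.006868 = 79.02 d
  layer 2 (silty sand): t_2 = 6.72 × 0.16 / 0.006868 = 156.6 d
  layer 3 (silt): t_3 = 3.48 × 0.18 / 0.006868 = 91.20 d
  layer 4 (karst limestone): t_4 = 9.60 × 0.14 / 0.006868 = 195.7 d
Total t = Σ t_i = 522.5 days = 1.430 years.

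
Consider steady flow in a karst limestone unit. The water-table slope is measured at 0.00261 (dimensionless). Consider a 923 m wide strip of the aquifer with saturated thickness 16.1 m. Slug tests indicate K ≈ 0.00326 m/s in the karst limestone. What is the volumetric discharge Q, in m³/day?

10900

Convert K: 0.00326 m/s × 86400 = 281.7 m/day.
Cross-sectional area A = 923 × 16.1 = 14860 m².
Hydraulic gradient i = 0.00261.
Darcy's law: Q = K · A · i = 281.7 × 14860 × 0.002610 = 10924 m³/day.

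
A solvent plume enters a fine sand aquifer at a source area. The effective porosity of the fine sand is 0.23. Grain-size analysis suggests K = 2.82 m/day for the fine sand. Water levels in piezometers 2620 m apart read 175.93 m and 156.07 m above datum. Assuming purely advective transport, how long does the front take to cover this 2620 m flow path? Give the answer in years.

77.2

Hydraulic gradient i = (175.93 − 156.07) / 2620 = 19.86 / 2620 = 0.007580.
Darcy flux q = K · i = 2.820 × 0.007580 = 0.02138 m/day.
Seepage velocity v = q / n_e = 0.02138 / 0.23 = 0.09294 m/day.
Travel time t = L / v = 2620 / 0.09294 = 28190 days = 77.18 years.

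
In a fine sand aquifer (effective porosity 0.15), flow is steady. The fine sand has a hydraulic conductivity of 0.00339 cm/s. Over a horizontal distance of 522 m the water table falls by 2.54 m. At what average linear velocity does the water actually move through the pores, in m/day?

0.0950

Convert K: 0.00339 cm/s × 864 = 2.929 m/day.
Hydraulic gradient i = Δh / L = 2.54 / 522 = 0.004866.
Darcy flux q = K · i = 2.929 × 0.004866 = 0.01425 m/day.
Seepage velocity v = q / n_e = 0.01425 / 0.15 = 0.09501 m/day.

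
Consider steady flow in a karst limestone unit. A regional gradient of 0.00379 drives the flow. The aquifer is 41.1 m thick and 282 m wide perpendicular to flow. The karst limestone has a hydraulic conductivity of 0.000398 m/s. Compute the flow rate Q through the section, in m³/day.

Convert K: 0.000398 m/s × 86400 = 34.39 m/day.
Cross-sectional area A = 282 × 41.1 = 11590 m².
Hydraulic gradient i = 0.00379.
Darcy's law: Q = K · A · i = 34.39 × 11590 × 0.003790 = 1511 m³/day.

1510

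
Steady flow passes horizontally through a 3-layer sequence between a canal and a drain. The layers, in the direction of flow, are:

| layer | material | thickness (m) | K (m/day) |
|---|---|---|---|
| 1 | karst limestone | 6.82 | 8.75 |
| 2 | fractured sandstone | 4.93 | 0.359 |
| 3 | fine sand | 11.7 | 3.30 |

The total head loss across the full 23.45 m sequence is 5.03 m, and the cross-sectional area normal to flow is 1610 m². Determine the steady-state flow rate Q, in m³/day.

Flow is perpendicular to layering, so the layers act in series and the equivalent K is the thickness-weighted harmonic mean.
Total thickness L = 6.82 + 4.93 + 11.7 = 23.45 m.
Σ(b_i/K_i) = 6.82/8.75 + 4.93/0.359 + 11.7/3.30 = 18.06 d.
K_eq = L / Σ(b_i/K_i) = 23.45 / 18.06 = 1.299 m/day.
Q = K_eq · A · (Δh/L) = 1.299 × 1610 × (5.03/23.45) = 448.5 m³/day.

448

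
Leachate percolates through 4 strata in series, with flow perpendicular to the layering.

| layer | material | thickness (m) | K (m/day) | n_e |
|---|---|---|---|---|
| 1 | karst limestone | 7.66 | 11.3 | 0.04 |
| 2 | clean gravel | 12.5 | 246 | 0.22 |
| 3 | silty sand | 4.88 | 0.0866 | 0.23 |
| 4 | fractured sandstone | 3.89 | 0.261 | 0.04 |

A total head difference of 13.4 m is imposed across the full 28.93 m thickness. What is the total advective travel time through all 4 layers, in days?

With flow normal to the layers, continuity requires the same specific discharge q through every layer.
Σ(b_i/K_i) = 7.66/11.3 + 12.5/246 + 4.88/0.0866 + 3.89/0.261 = 71.98 d.
q = Δh / Σ(b_i/K_i) = 13.4 / 71.98 = 0.1862 m/day.
In each layer the seepage velocity is v_i = q/n_i, so the layer transit time is t_i = b_i·n_i / q:
  layer 1 (karst limestone): t_1 = 7.66 × 0.04 / 0.1862 = 1.646 d
  layer 2 (clean gravel): t_2 = 12.5 × 0.22 / 0.1862 = 14.77 d
  layer 3 (silty sand): t_3 = 4.88 × 0.23 / 0.1862 = 6.029 d
  layer 4 (fractured sandstone): t_4 = 3.89 × 0.04 / 0.1862 = 0.8359 d
Total t = Σ t_i = 23.28 days.

23.3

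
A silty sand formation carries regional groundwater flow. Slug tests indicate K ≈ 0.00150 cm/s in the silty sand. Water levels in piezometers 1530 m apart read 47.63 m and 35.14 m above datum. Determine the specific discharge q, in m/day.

0.0106

Convert K: 0.00150 cm/s × 864 = 1.296 m/day.
Hydraulic gradient i = (47.63 − 35.14) / 1530 = 12.49 / 1530 = 0.008163.
Specific discharge q = K · i = 1.296 × 0.008163 = 0.01058 m/day.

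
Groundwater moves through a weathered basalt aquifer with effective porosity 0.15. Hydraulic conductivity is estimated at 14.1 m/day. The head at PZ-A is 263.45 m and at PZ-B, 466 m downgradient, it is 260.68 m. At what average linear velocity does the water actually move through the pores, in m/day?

0.559

Hydraulic gradient i = (263.45 − 260.68) / 466 = 2.77 / 466 = 0.005944.
Darcy flux q = K · i = 14.10 × 0.005944 = 0.08381 m/day.
Seepage velocity v = q / n_e = 0.08381 / 0.15 = 0.5588 m/day.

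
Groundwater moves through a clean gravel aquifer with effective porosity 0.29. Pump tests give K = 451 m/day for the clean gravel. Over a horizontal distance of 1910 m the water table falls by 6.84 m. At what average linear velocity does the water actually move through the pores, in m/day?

Hydraulic gradient i = Δh / L = 6.84 / 1910 = 0.003581.
Darcy flux q = K · i = 451.0 × 0.003581 = 1.615 m/day.
Seepage velocity v = q / n_e = 1.615 / 0.29 = 5.569 m/day.

5.57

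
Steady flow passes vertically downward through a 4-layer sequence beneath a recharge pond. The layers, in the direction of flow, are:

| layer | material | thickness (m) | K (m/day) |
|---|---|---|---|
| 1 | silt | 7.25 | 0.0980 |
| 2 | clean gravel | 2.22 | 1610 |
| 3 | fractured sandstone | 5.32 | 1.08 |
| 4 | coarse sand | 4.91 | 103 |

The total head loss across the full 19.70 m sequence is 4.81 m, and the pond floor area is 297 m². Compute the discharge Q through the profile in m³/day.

18.1

Flow is perpendicular to layering, so the layers act in series and the equivalent K is the thickness-weighted harmonic mean.
Total thickness L = 7.25 + 2.22 + 5.32 + 4.91 = 19.70 m.
Σ(b_i/K_i) = 7.25/0.0980 + 2.22/1610 + 5.32/1.08 + 4.91/103 = 78.95 d.
K_eq = L / Σ(b_i/K_i) = 19.70 / 78.95 = 0.2495 m/day.
Q = K_eq · A · (Δh/L) = 0.2495 × 297 × (4.81/19.70) = 18.09 m³/day.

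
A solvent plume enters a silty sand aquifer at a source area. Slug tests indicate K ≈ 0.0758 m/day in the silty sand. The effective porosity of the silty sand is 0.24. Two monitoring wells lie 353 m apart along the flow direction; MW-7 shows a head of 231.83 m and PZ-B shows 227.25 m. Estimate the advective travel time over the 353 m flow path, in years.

Hydraulic gradient i = (231.83 − 227.25) / 353 = 4.58 / 353 = 0.01297.
Darcy flux q = K · i = 0.07580 × 0.01297 = 0.0009835 m/day.
Seepage velocity v = q / n_e = 0.0009835 / 0.24 = 0.004098 m/day.
Travel time t = L / v = 353 / 0.004098 = 86144 days = 235.8 years.

236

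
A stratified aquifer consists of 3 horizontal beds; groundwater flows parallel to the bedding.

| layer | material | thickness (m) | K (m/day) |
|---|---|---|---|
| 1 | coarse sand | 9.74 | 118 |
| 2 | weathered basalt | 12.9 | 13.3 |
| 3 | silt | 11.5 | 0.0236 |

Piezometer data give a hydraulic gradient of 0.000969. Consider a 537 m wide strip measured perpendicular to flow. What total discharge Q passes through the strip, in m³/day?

Flow is parallel to layering, so each bed carries its own Darcy discharge and the transmissivities add.
Σ(K_i·b_i) = 118×9.74 + 13.3×12.9 + 0.0236×11.5 = 1321 m²/day.
Hydraulic gradient i = 0.000969.
Q = Σ(K_i·b_i) · W · i = 1321 × 537 × 0.0009690 = 687.5 m³/day.

687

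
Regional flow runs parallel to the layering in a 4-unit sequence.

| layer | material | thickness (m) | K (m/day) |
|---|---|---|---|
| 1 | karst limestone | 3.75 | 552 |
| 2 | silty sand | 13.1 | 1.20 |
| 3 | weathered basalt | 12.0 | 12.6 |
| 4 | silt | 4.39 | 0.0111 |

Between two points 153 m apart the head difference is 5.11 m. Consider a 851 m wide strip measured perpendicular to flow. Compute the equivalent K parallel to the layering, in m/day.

Flow is parallel to layering, so each bed carries its own Darcy discharge and the transmissivities add.
Σ(K_i·b_i) = 552×3.75 + 1.20×13.1 + 12.6×12.0 + 0.0111×4.39 = 2237 m²/day.
Total thickness b = 33.24 m, so K_eq = Σ(K_i·b_i)/b = 67.30 m/day.

67.3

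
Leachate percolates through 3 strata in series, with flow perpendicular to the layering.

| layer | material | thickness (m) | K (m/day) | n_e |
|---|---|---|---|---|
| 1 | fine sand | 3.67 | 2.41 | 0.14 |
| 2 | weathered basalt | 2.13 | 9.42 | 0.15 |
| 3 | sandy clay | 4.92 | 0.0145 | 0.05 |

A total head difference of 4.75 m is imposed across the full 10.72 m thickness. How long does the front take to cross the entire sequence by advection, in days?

77.5

With flow normal to the layers, continuity requires the same specific discharge q through every layer.
Σ(b_i/K_i) = 3.67/2.41 + 2.13/9.42 + 4.92/0.0145 = 341.1 d.
q = Δh / Σ(b_i/K_i) = 4.75 / 341.1 = 0.01393 m/day.
In each layer the seepage velocity is v_i = q/n_i, so the layer transit time is t_i = b_i·n_i / q:
  layer 1 (fine sand): t_1 = 3.67 × 0.14 / 0.01393 = 36.89 d
  layer 2 (weathered basalt): t_2 = 2.13 × 0.15 / 0.01393 = 22.94 d
  layer 3 (sandy clay): t_3 = 4.92 × 0.05 / 0.01393 = 17.66 d
Total t = Σ t_i = 77.50 days.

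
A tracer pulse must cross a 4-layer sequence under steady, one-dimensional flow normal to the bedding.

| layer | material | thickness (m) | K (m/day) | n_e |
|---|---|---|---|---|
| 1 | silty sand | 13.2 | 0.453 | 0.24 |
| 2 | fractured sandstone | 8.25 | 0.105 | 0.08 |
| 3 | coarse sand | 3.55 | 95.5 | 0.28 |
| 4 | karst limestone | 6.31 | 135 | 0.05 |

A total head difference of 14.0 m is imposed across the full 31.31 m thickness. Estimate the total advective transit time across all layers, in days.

39.6

With flow normal to the layers, continuity requires the same specific discharge q through every layer.
Σ(b_i/K_i) = 13.2/0.453 + 8.25/0.105 + 3.55/95.5 + 6.31/135 = 107.8 d.
q = Δh / Σ(b_i/K_i) = 14.0 / 107.8 = 0.1299 m/day.
In each layer the seepage velocity is v_i = q/n_i, so the layer transit time is t_i = b_i·n_i / q:
  layer 1 (silty sand): t_1 = 13.2 × 0.24 / 0.1299 = 24.39 d
  layer 2 (fractured sandstone): t_2 = 8.25 × 0.08 / 0.1299 = 5.082 d
  layer 3 (coarse sand): t_3 = 3.55 × 0.28 / 0.1299 = 7.653 d
  layer 4 (karst limestone): t_4 = 6.31 × 0.05 / 0.1299 = 2.429 d
Total t = Σ t_i = 39.56 days.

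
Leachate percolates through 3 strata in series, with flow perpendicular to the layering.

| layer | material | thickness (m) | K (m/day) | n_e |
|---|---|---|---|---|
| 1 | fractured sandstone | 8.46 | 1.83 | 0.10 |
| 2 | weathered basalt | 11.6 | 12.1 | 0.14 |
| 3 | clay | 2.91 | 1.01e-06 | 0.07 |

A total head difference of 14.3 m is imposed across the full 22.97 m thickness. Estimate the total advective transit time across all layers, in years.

1470

With flow normal to the layers, continuity requires the same specific discharge q through every layer.
Σ(b_i/K_i) = 8.46/1.83 + 11.6/12.1 + 2.91/1.01e-06 = 2.881e+06 d.
q = Δh / Σ(b_i/K_i) = 14.3 / 2.881e+06 = 4.963e-06 m/day.
In each layer the seepage velocity is v_i = q/n_i, so the layer transit time is t_i = b_i·n_i / q:
  layer 1 (fractured sandstone): t_1 = 8.46 × 0.10 / 4.963e-06 = 1.705e+05 d
  layer 2 (weathered basalt): t_2 = 11.6 × 0.14 / 4.963e-06 = 3.272e+05 d
  layer 3 (clay): t_3 = 2.91 × 0.07 / 4.963e-06 = 41042 d
Total t = Σ t_i = 5.387e+05 days = 1475 years.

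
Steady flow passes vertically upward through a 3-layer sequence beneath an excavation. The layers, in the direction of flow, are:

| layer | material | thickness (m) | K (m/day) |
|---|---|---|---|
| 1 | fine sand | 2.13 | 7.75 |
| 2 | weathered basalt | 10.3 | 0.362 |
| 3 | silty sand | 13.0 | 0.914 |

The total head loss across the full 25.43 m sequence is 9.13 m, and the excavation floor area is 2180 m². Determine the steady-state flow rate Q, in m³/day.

Flow is perpendicular to layering, so the layers act in series and the equivalent K is the thickness-weighted harmonic mean.
Total thickness L = 2.13 + 10.3 + 13.0 = 25.43 m.
Σ(b_i/K_i) = 2.13/7.75 + 10.3/0.362 + 13.0/0.914 = 42.95 d.
K_eq = L / Σ(b_i/K_i) = 25.43 / 42.95 = 0.5921 m/day.
Q = K_eq · A · (Δh/L) = 0.5921 × 2180 × (9.13/25.43) = 463.4 m³/day.

463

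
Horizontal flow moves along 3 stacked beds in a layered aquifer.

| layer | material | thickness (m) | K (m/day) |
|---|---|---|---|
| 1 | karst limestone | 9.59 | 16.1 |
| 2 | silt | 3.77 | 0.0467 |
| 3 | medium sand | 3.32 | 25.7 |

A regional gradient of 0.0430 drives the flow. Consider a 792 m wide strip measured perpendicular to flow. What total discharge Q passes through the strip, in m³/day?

8170

Flow is parallel to layering, so each bed carries its own Darcy discharge and the transmissivities add.
Σ(K_i·b_i) = 16.1×9.59 + 0.0467×3.77 + 25.7×3.32 = 239.9 m²/day.
Hydraulic gradient i = 0.0430.
Q = Σ(K_i·b_i) · W · i = 239.9 × 792 × 0.04300 = 8170 m³/day.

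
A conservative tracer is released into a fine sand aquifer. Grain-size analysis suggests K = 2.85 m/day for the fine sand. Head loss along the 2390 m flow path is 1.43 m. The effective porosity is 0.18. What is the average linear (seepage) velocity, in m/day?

Hydraulic gradient i = Δh / L = 1.43 / 2390 = 0.0005983.
Darcy flux q = K · i = 2.850 × 0.0005983 = 0.001705 m/day.
Seepage velocity v = q / n_e = 0.001705 / 0.18 = 0.009474 m/day.

0.00947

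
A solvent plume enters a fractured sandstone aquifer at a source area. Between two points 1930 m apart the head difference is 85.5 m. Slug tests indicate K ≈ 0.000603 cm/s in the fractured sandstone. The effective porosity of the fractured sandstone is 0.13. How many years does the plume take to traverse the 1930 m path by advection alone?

Convert K: 0.000603 cm/s × 864 = 0.5210 m/day.
Hydraulic gradient i = Δh / L = 85.5 / 1930 = 0.04430.
Darcy flux q = K · i = 0.5210 × 0.04430 = 0.02308 m/day.
Seepage velocity v = q / n_e = 0.02308 / 0.13 = 0.1775 m/day.
Travel time t = L / v = 1930 / 0.1775 = 10871 days = 29.76 years.

29.8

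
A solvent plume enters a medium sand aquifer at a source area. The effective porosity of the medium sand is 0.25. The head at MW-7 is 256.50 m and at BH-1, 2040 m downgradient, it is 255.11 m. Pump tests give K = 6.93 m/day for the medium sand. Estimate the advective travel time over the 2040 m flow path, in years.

296

Hydraulic gradient i = (256.50 − 255.11) / 2040 = 1.39 / 2040 = 0.0006814.
Darcy flux q = K · i = 6.930 × 0.0006814 = 0.004722 m/day.
Seepage velocity v = q / n_e = 0.004722 / 0.25 = 0.01889 m/day.
Travel time t = L / v = 2040 / 0.01889 = 1.080e+05 days = 295.7 years.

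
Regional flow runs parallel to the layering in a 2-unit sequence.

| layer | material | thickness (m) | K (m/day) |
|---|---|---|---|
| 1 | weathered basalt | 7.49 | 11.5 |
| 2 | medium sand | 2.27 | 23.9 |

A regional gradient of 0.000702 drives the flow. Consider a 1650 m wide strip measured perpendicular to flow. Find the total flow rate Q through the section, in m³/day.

Flow is parallel to layering, so each bed carries its own Darcy discharge and the transmissivities add.
Σ(K_i·b_i) = 11.5×7.49 + 23.9×2.27 = 140.4 m²/day.
Hydraulic gradient i = 0.000702.
Q = Σ(K_i·b_i) · W · i = 140.4 × 1650 × 0.0007020 = 162.6 m³/day.

163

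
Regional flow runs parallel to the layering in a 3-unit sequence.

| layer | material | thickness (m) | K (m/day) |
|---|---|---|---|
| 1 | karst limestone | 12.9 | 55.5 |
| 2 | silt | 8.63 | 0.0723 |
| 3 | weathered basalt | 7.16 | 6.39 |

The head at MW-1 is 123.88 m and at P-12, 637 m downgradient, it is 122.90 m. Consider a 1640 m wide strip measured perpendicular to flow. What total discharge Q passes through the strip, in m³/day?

1920

Flow is parallel to layering, so each bed carries its own Darcy discharge and the transmissivities add.
Σ(K_i·b_i) = 55.5×12.9 + 0.0723×8.63 + 6.39×7.16 = 762.3 m²/day.
Hydraulic gradient i = (123.88 − 122.90) / 637 = 0.98 / 637 = 0.001538.
Q = Σ(K_i·b_i) · W · i = 762.3 × 1640 × 0.001538 = 1923 m³/day.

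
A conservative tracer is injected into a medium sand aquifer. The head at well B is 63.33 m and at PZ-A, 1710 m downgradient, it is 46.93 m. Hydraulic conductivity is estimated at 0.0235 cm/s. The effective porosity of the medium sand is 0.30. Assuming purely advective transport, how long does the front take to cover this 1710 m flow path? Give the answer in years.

7.21

Convert K: 0.0235 cm/s × 864 = 20.30 m/day.
Hydraulic gradient i = (63.33 − 46.93) / 1710 = 16.4 / 1710 = 0.009591.
Darcy flux q = K · i = 20.30 × 0.009591 = 0.1947 m/day.
Seepage velocity v = q / n_e = 0.1947 / 0.30 = 0.6491 m/day.
Travel time t = L / v = 1710 / 0.6491 = 2634 days = 7.213 years.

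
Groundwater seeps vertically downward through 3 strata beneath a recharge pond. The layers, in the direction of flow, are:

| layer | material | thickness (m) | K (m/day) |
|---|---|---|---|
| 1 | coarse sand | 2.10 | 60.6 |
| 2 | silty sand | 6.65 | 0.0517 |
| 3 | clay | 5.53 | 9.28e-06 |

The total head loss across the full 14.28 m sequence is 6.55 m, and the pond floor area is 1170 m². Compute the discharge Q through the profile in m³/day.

0.0129

Flow is perpendicular to layering, so the layers act in series and the equivalent K is the thickness-weighted harmonic mean.
Total thickness L = 2.10 + 6.65 + 5.53 = 14.28 m.
Σ(b_i/K_i) = 2.10/60.6 + 6.65/0.0517 + 5.53/9.28e-06 = 5.960e+05 d.
K_eq = L / Σ(b_i/K_i) = 14.28 / 5.960e+05 = 2.396e-05 m/day.
Q = K_eq · A · (Δh/L) = 2.396e-05 × 1170 × (6.55/14.28) = 0.01286 m³/day.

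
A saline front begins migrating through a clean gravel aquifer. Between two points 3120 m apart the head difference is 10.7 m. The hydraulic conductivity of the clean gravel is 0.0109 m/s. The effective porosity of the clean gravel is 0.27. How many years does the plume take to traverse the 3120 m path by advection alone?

0.714

Convert K: 0.0109 m/s × 86400 = 941.8 m/day.
Hydraulic gradient i = Δh / L = 10.7 / 3120 = 0.003429.
Darcy flux q = K · i = 941.8 × 0.003429 = 3.230 m/day.
Seepage velocity v = q / n_e = 3.230 / 0.27 = 11.96 m/day.
Travel time t = L / v = 3120 / 11.96 = 260.8 days = 0.7141 years.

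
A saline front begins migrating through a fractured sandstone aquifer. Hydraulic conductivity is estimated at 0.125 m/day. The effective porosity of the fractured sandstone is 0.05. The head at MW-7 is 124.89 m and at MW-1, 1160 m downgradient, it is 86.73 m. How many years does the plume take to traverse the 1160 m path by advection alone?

38.6

Hydraulic gradient i = (124.89 − 86.73) / 1160 = 38.16 / 1160 = 0.03290.
Darcy flux q = K · i = 0.1250 × 0.03290 = 0.004112 m/day.
Seepage velocity v = q / n_e = 0.004112 / 0.05 = 0.08224 m/day.
Travel time t = L / v = 1160 / 0.08224 = 14105 days = 38.62 years.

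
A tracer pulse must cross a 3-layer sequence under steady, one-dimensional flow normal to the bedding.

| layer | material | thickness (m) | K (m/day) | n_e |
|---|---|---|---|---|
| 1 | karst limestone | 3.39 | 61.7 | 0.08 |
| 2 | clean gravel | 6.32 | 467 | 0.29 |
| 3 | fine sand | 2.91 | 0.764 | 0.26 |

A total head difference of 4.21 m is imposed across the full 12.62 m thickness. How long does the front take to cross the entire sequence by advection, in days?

With flow normal to the layers, continuity requires the same specific discharge q through every layer.
Σ(b_i/K_i) = 3.39/61.7 + 6.32/467 + 2.91/0.764 = 3.877 d.
q = Δh / Σ(b_i/K_i) = 4.21 / 3.877 = 1.086 m/day.
In each layer the seepage velocity is v_i = q/n_i, so the layer transit time is t_i = b_i·n_i / q:
  layer 1 (karst limestone): t_1 = 3.39 × 0.08 / 1.086 = 0.2498 d
  layer 2 (clean gravel): t_2 = 6.32 × 0.29 / 1.086 = 1.688 d
  layer 3 (fine sand): t_3 = 2.91 × 0.26 / 1.086 = 0.6968 d
Total t = Σ t_i = 2.635 days.

2.63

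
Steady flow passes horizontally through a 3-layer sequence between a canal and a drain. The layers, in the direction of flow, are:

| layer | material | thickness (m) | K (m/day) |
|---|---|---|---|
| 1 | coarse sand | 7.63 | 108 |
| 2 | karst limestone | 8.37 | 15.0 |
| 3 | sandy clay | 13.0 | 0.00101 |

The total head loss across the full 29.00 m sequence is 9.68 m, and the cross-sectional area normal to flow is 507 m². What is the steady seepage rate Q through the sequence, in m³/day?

0.381

Flow is perpendicular to layering, so the layers act in series and the equivalent K is the thickness-weighted harmonic mean.
Total thickness L = 7.63 + 8.37 + 13.0 = 29.00 m.
Σ(b_i/K_i) = 7.63/108 + 8.37/15.0 + 13.0/0.00101 = 12872 d.
K_eq = L / Σ(b_i/K_i) = 29.00 / 12872 = 0.002253 m/day.
Q = K_eq · A · (Δh/L) = 0.002253 × 507 × (9.68/29.00) = 0.3813 m³/day.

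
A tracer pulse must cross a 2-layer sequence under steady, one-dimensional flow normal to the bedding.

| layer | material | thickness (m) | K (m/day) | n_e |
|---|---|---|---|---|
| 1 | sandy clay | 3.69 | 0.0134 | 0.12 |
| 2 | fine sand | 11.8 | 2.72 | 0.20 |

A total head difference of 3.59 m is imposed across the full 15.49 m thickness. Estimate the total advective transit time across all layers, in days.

With flow normal to the layers, continuity requires the same specific discharge q through every layer.
Σ(b_i/K_i) = 3.69/0.0134 + 11.8/2.72 = 279.7 d.
q = Δh / Σ(b_i/K_i) = 3.59 / 279.7 = 0.01283 m/day.
In each layer the seepage velocity is v_i = q/n_i, so the layer transit time is t_i = b_i·n_i / q:
  layer 1 (sandy clay): t_1 = 3.69 × 0.12 / 0.01283 = 34.50 d
  layer 2 (fine sand): t_2 = 11.8 × 0.20 / 0.01283 = 183.9 d
Total t = Σ t_i = 218.4 days.

218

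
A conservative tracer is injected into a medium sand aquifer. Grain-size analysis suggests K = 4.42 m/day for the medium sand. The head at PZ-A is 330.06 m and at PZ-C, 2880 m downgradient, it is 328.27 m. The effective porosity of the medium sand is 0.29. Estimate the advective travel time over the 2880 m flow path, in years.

832

Hydraulic gradient i = (330.06 − 328.27) / 2880 = 1.79 / 2880 = 0.0006215.
Darcy flux q = K · i = 4.420 × 0.0006215 = 0.002747 m/day.
Seepage velocity v = q / n_e = 0.002747 / 0.29 = 0.009473 m/day.
Travel time t = L / v = 2880 / 0.009473 = 3.040e+05 days = 832.4 years.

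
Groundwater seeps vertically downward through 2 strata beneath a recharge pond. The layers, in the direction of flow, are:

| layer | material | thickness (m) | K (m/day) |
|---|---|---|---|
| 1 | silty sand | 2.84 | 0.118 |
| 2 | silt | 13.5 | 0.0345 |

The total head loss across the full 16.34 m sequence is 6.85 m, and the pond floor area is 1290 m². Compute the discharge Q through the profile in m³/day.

Flow is perpendicular to layering, so the layers act in series and the equivalent K is the thickness-weighted harmonic mean.
Total thickness L = 2.84 + 13.5 = 16.34 m.
Σ(b_i/K_i) = 2.84/0.118 + 13.5/0.0345 = 415.4 d.
K_eq = L / Σ(b_i/K_i) = 16.34 / 415.4 = 0.03934 m/day.
Q = K_eq · A · (Δh/L) = 0.03934 × 1290 × (6.85/16.34) = 21.27 m³/day.

21.3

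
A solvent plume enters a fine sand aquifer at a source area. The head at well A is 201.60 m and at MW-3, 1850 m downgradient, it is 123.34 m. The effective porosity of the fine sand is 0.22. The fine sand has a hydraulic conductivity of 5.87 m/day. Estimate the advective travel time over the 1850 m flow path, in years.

Hydraulic gradient i = (201.60 − 123.34) / 1850 = 78.26 / 1850 = 0.04230.
Darcy flux q = K · i = 5.870 × 0.04230 = 0.2483 m/day.
Seepage velocity v = q / n_e = 0.2483 / 0.22 = 1.129 m/day.
Travel time t = L / v = 1850 / 1.129 = 1639 days = 4.487 years.

4.49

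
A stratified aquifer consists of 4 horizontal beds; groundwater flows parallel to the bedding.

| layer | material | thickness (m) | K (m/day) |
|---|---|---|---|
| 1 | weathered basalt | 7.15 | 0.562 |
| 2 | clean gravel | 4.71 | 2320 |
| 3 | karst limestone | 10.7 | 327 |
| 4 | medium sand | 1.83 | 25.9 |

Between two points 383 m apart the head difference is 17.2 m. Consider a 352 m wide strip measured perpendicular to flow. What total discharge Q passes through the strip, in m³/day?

Flow is parallel to layering, so each bed carries its own Darcy discharge and the transmissivities add.
Σ(K_i·b_i) = 0.562×7.15 + 2320×4.71 + 327×10.7 + 25.9×1.83 = 14478 m²/day.
Hydraulic gradient i = Δh / L = 17.2 / 383 = 0.04491.
Q = Σ(K_i·b_i) · W · i = 14478 × 352 × 0.04491 = 2.289e+05 m³/day.

229000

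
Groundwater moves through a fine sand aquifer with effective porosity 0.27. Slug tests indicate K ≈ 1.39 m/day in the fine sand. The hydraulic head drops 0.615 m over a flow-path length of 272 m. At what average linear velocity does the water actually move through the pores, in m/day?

0.0116

Hydraulic gradient i = Δh / L = 0.615 / 272 = 0.002261.
Darcy flux q = K · i = 1.390 × 0.002261 = 0.003143 m/day.
Seepage velocity v = q / n_e = 0.003143 / 0.27 = 0.01164 m/day.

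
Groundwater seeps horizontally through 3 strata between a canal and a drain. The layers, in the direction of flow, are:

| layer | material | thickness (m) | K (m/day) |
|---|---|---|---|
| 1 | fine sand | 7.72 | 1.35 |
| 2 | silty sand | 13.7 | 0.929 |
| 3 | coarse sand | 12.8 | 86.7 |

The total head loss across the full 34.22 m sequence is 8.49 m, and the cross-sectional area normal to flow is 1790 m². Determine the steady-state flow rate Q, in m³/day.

737

Flow is perpendicular to layering, so the layers act in series and the equivalent K is the thickness-weighted harmonic mean.
Total thickness L = 7.72 + 13.7 + 12.8 = 34.22 m.
Σ(b_i/K_i) = 7.72/1.35 + 13.7/0.929 + 12.8/86.7 = 20.61 d.
K_eq = L / Σ(b_i/K_i) = 34.22 / 20.61 = 1.660 m/day.
Q = K_eq · A · (Δh/L) = 1.660 × 1790 × (8.49/34.22) = 737.3 m³/day.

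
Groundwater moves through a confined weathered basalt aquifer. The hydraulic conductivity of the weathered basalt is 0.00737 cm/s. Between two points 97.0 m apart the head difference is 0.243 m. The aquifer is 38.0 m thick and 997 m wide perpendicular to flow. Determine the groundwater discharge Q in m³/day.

Convert K: 0.00737 cm/s × 864 = 6.368 m/day.
Cross-sectional area A = 997 × 38.0 = 37886 m².
Hydraulic gradient i = Δh / L = 0.243 / 97.0 = 0.002505.
Darcy's law: Q = K · A · i = 6.368 × 37886 × 0.002505 = 604.4 m³/day.

604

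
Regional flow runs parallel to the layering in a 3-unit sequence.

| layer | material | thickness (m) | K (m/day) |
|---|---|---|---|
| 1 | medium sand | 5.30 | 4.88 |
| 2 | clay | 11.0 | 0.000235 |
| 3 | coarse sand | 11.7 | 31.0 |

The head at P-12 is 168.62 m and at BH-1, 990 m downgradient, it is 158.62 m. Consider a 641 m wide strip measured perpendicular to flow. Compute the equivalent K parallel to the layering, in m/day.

13.9

Flow is parallel to layering, so each bed carries its own Darcy discharge and the transmissivities add.
Σ(K_i·b_i) = 4.88×5.30 + 0.000235×11.0 + 31.0×11.7 = 388.6 m²/day.
Total thickness b = 28.00 m, so K_eq = Σ(K_i·b_i)/b = 13.88 m/day.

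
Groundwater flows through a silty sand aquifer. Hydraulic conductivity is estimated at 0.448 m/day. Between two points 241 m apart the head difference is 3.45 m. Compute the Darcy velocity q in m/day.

0.00641

Hydraulic gradient i = Δh / L = 3.45 / 241 = 0.01432.
Specific discharge q = K · i = 0.4480 × 0.01432 = 0.006413 m/day.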